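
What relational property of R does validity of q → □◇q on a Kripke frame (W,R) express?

Suppose q→□◇q is valid. Take Rxy and set V(q)={x}. Then q at x, so □◇q at x, so ◇q at y, so some z with Ryz has q; z=x, i.e. Ryx.

symmetry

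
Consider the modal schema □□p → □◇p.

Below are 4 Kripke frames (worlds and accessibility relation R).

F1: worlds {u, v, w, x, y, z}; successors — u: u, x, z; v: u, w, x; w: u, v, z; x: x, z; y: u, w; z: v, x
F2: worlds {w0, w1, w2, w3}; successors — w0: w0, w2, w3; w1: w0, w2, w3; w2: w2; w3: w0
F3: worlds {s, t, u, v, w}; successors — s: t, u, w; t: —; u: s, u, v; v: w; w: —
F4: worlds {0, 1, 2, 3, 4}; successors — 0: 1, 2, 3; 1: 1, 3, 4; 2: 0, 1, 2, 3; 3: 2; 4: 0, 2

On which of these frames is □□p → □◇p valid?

F1, F2, F4

The schema corresponds to a generalized confluence (Geach) condition: ∀x ∀z (xRz → ∃w (xR²w ∧ zRw)).
F1: ✓.
F2: ✓.
F3: fails — sRt but no w* with sR²w* and tRw*.
F4: ✓.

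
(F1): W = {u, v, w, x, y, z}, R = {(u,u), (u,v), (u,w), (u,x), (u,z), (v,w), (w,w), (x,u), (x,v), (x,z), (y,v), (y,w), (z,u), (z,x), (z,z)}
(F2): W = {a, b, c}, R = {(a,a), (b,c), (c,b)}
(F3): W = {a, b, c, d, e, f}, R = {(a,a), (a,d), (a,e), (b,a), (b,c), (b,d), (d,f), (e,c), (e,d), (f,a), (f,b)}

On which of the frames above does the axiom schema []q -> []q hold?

(F1), (F2), (F3)

This is the axiom for a generalized confluence (Geach) condition; its first-order frame correspondent is forall x forall z (xRz -> exists w (xRw & z = w)).
(F1): ✓.
(F2): ✓.
(F3): ✓.
Valid on: (F1), (F2), (F3).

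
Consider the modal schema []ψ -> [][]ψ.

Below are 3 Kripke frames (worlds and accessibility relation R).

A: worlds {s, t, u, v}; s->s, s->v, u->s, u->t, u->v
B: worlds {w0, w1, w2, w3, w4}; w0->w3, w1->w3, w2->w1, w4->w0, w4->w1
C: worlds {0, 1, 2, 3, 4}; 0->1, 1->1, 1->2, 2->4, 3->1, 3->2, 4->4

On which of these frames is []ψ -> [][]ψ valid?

Frame correspondent (Sahlqvist): forall x forall y forall z (Rxy & Ryz -> Rxz) — i.e. transitivity.
A: holds.
B: fails — Rw4w1 and Rw1w3 but not Rw4w3.
C: fails — R32 and R24 but not R34.

A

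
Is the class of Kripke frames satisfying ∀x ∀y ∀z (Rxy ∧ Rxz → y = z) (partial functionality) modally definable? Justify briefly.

Yes, by ◇r → □r

The condition is partial functionality. A defining modal formula is ◇r → □r.
Suppose ◇r→□r is valid. Take Rxy, Rxz and set V(r)={y}. Then ◇r at x, so □r at x, so r at z, i.e. z=y.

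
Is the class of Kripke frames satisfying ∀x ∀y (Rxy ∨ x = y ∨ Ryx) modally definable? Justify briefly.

No — not modally definable

If a class were modally definable it would be closed under disjoint unions (Goldblatt–Thomason).
Take 4 disjoint single-world reflexive frames: each is trivially connected, but their disjoint union has 4 worlds with no edge between distinct components, so it is not connected.
Hence connectedness of R is not modally definable.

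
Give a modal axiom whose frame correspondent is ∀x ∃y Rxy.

This is seriality; the standard corresponding axiom is D: □ψ → ◇ψ.
Suppose □ψ→◇ψ is valid. At any x set V(ψ)=W. Then □ψ at x, so ◇ψ at x, so x has a successor.

□ψ → ◇ψ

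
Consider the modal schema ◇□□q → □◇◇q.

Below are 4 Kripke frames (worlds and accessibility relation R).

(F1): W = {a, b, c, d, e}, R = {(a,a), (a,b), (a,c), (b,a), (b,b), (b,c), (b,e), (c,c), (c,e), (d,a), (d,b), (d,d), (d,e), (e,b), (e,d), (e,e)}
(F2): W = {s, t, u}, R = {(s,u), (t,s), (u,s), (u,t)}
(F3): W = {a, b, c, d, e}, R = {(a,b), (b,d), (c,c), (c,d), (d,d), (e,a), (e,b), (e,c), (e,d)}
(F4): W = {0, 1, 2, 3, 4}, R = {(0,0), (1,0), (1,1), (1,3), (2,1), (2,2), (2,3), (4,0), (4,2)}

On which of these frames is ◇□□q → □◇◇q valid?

This is the axiom for a generalized confluence (Geach) condition; its first-order frame correspondent is ∀x ∀y ∀z ((xRy ∧ xRz) → ∃w (yR²w ∧ zR²w)).
(F1): condition met.
(F2): fails — uRs, uRt but no w with sR²w and tR²w.
(F3): condition met.
(F4): fails — 1R0, 1R3 but no w with 0R²w and 3R²w.

(F1), (F3)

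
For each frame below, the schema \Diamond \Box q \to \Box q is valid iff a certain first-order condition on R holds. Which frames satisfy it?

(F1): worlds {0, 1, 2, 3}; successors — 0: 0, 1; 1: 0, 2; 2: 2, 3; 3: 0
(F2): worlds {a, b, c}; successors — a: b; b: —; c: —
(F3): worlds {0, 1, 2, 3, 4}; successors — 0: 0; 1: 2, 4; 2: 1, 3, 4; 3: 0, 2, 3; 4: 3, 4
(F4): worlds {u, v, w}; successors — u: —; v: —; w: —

Frame correspondent (Sahlqvist): \forall x \forall y \forall z (Rxy \wedge Rxz \to Ryz) — i.e. the Euclidean property.
(F1): fails — R01 and R01 but not R11.
(F2): fails — Rab and Rab but not Rbb.
(F3): fails — R12 and R12 but not R22.
(F4): satisfies the condition.
Valid on: (F4).

(F4)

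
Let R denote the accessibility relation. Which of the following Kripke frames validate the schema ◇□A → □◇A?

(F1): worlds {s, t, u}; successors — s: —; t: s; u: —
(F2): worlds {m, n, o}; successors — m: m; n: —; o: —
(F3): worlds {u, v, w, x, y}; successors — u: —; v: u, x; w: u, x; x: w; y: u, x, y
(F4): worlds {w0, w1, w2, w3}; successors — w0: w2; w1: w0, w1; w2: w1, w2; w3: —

Frame correspondent (Sahlqvist): ∀x ∀y ∀z (Rxy ∧ Rxz → ∃w (Ryw ∧ Rzw)) — i.e. convergence.
(F1): fails — Rts and Rts but s and s have no common successor.
(F2): holds.
(F3): fails — Rvu and Rvu but u and u have no common successor.
(F4): fails — Rw1w1 and Rw1w0 but w1 and w0 have no common successor.
Valid on: (F2).

(F2)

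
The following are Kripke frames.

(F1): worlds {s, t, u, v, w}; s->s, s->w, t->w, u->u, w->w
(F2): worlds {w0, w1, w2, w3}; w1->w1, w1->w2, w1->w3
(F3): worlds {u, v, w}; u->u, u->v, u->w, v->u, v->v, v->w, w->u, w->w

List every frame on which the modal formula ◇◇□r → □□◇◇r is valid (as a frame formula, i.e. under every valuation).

(F1), (F3)

Frame correspondent (Sahlqvist): ∀x ∀y ∀z ((xR²y ∧ xR²z) → ∃w (yRw ∧ zR²w)) — i.e. a generalized confluence (Geach) condition.
(F1): holds.
(F2): fails — w1R²w1, w1R²w2 but no w with w1Rw and w2R²w.
(F3): holds.
Valid on: (F1), (F3).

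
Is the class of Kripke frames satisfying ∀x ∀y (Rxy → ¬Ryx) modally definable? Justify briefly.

Not definable by any modal formula

Modal frame validity is preserved under surjective bounded morphisms.
The 4-cycle (worlds w0,w1,w2,w3 with w0→w1→w2→w3→w0) is asymmetric. Mapping every world to a single reflexive point • is a surjective bounded morphism, and the reflexive point is not asymmetric (R•• but asymmetry requires ¬R••).
So no modal formula (or set of formulas) defines exactly the asymmetric frames.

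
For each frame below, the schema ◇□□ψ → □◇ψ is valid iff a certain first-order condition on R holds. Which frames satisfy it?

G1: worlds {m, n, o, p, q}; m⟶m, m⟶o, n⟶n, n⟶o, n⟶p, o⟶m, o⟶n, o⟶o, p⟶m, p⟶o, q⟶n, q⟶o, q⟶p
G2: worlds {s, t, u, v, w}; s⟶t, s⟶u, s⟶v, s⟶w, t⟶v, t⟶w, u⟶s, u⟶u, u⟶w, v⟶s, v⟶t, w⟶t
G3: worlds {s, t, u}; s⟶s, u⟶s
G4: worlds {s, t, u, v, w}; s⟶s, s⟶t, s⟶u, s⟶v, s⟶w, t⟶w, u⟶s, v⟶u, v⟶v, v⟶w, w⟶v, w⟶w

Frame correspondent (Sahlqvist): ∀x ∀y ∀z ((xRy ∧ xRz) → ∃w (yR²w ∧ zRw)) — i.e. a generalized confluence (Geach) condition.
G1: holds.
G2: fails — sRt, sRt but no w* with tR²w* and tRw*.
G3: holds.
G4: fails — sRt, sRu but no w* with tR²w* and uRw*.

G1, G3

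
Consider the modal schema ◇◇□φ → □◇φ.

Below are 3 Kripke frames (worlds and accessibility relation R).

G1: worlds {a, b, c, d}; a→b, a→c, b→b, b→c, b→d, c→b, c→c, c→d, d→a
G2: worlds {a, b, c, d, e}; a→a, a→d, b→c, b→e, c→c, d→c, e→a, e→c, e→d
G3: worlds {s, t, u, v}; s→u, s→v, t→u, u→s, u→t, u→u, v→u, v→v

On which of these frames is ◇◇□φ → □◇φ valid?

This is the axiom for a generalized confluence (Geach) condition; its first-order frame correspondent is ∀x ∀y ∀z ((xR²y ∧ xRz) → ∃w (yRw ∧ zRw)).
G1: fails — aR²d, aRb but no w with dRw and bRw.
G2: fails — aR²a, aRd but no w with aRw and dRw.
G3: satisfies the condition.
Valid on: G3.

G3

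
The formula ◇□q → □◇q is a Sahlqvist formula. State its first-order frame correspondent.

convergence

This schema is the .2 axiom.
It corresponds to convergence: ∀x ∀y ∀z (Rxy ∧ Rxz → ∃w (Ryw ∧ Rzw)).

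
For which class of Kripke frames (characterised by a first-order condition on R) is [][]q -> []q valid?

Density

Suppose □□q→□q is valid. Take Rxy and set V(q)={w : xR²w}. Then □□q at x, so □q at x, so q at y, i.e. ∃z(Rxz∧Rzy).
Conversely, on a frame with density the schema holds at every world under every valuation.
Frame condition: forall x forall y (Rxy -> exists z (Rxz & Rzy)).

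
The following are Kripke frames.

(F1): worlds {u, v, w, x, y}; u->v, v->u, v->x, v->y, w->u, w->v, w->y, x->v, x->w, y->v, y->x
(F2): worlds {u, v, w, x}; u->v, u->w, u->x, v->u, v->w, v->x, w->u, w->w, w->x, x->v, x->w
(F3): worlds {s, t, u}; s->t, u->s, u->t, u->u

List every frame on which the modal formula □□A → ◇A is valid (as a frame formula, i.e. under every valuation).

(F2)

This is the axiom for a generalized confluence (Geach) condition; its first-order frame correspondent is ∀x ∃w (xR²w ∧ xRw).
(F1): fails — at u but no t with uR²t and uRt.
(F2): satisfies the condition.
(F3): fails — at s but no w with sR²w and sRw.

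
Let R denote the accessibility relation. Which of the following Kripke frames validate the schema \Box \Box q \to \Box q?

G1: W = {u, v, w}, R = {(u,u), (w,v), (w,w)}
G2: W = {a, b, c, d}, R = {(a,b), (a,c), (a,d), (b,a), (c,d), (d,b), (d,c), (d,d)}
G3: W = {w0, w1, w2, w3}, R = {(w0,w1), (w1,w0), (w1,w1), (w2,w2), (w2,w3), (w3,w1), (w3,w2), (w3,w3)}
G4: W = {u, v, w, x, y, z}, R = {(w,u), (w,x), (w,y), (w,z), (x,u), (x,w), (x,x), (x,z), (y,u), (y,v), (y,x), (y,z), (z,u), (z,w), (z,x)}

The schema corresponds to density: \forall x \forall y (Rxy \to \exists z (Rxz \wedge Rzy)).
G1: holds.
G2: fails — Rba but no z with Rbz and Rza.
G3: holds.
G4: fails — Rwy but no t with Rwt and Rty.
Valid on: G1, G3.

G1, G3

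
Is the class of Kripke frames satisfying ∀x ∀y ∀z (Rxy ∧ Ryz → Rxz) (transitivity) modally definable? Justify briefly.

This is a Sahlqvist condition; the 4 axiom □p → □□p defines it.
Suppose □p→□□p is valid. Take Rxy, Ryz and set V(p)={w : Rxw}. Then □p at x, so □□p at x, so □p at y, so p at z, i.e. Rxz.

Yes — defined by □p → □□p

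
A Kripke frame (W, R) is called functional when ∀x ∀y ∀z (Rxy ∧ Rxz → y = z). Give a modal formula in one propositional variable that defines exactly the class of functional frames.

◇ψ → □ψ

This is partial functionality; the standard corresponding axiom is CD: ◇ψ → □ψ.
Suppose ◇ψ→□ψ is valid. Take Rxy, Rxz and set V(ψ)={y}. Then ◇ψ at x, so □ψ at x, so ψ at z, i.e. z=y.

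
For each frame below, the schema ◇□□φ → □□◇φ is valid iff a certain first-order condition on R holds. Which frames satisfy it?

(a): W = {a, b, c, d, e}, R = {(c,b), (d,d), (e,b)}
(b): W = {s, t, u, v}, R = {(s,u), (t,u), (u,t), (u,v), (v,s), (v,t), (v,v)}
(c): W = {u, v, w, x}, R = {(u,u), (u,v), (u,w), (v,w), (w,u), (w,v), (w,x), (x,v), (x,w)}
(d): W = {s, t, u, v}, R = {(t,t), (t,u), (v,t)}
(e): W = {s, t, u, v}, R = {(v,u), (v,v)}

Frame correspondent (Sahlqvist): ∀x ∀y ∀z ((xRy ∧ xR²z) → ∃w (yR²w ∧ zRw)) — i.e. a generalized confluence (Geach) condition.
(a): condition met.
(b): fails — uRt, uR²s but no w with tR²w and sRw.
(c): fails — uRv, uR²v but no t with vR²t and vRt.
(d): fails — tRt, tR²u but no w with tR²w and uRw.
(e): fails — vRu, vR²u but no w with uR²w and uRw.

(a)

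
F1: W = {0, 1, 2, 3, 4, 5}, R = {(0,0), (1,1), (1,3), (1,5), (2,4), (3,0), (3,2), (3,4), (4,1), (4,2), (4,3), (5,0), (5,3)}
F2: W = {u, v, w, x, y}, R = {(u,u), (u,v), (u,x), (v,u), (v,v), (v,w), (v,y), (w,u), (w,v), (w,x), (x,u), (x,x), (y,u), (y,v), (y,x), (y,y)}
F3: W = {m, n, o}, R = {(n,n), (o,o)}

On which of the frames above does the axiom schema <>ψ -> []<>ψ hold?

F3

This is the axiom for the Euclidean property; its first-order frame correspondent is forall x forall y forall z (Rxy & Rxz -> Ryz).
F1: fails — R13 and R11 but not R31.
F2: fails — Ruv and Rux but not Rvx.
F3: ✓.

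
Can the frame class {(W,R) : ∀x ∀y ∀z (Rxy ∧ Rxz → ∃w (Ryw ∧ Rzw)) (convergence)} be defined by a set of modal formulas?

Yes, by ◇□q → □◇q

The condition is convergence. A defining modal formula is ◇□q → □◇q.
Suppose ◇□q→□◇q is valid. Take Rxy, Rxz and set V(q)={w : Ryw}. Then □q at y so ◇□q at x, so □◇q at x, so ◇q at z, giving w with Rzw and Ryw.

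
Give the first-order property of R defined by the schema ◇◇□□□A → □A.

This is a Sahlqvist (Geach-type) schema ◇^2□^3A → □^1◇^0A.
Minimal-valuation argument: fix x; take any y with xR^2y and any z with xR^1z. Set V(A) to the set of worlds R-reachable from y in exactly 3 steps. Then □^3A holds at y, so the antecedent holds at x; validity forces ◇^0A at z, giving a w with zR^0w and yR^3w.
First-order correspondent: ∀x ∀y ∀z ((xR²y ∧ xRz) → ∃w (yR³w ∧ z = w)).

∀x ∀y ∀z ((xR²y ∧ xRz) → ∃w (yR³w ∧ z = w))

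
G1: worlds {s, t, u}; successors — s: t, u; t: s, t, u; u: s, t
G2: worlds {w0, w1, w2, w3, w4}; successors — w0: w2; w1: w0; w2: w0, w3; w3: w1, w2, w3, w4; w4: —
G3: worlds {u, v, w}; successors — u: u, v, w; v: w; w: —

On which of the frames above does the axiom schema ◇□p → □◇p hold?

G1

The schema corresponds to convergence: ∀x ∀y ∀z (Rxy ∧ Rxz → ∃w (Ryw ∧ Rzw)).
G1: condition met.
G2: fails — Rw3w1 and Rw3w4 but w1 and w4 have no common successor.
G3: fails — Ruv and Ruw but v and w have no common successor.
Valid on: G1.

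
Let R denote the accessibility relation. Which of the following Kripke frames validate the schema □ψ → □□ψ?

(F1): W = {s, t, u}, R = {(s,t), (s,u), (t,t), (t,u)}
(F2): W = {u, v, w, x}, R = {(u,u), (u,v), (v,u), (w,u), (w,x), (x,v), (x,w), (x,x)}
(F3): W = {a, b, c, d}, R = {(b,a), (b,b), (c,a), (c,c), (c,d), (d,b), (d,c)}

(F1)

Frame correspondent (Sahlqvist): ∀x ∀y ∀z (Rxy ∧ Ryz → Rxz) — i.e. transitivity.
(F1): satisfies the condition.
(F2): fails — Rxw and Rwu but not Rxu.
(F3): fails — Rcd and Rdb but not Rcb.
Valid on: (F1).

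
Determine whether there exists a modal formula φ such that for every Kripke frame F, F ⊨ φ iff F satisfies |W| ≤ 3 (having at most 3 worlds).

No — not modally definable

If a class were modally definable it would be closed under disjoint unions (Goldblatt–Thomason).
Any modal formula valid on each of 4 disjoint one-world frames is valid on their disjoint union (validity is preserved under disjoint unions). Each one-world frame has |W|=1≤3, but the union has |W|=4.
So no modal formula (or set of formulas) defines exactly the |W|≤3 frames.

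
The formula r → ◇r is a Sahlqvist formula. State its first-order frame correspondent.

This schema is equivalent to the T axiom □r → r.
Its frame correspondent is reflexivity — ∀x Rxx.

Reflexivity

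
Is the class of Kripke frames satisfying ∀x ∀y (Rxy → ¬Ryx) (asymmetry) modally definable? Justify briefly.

No — not modally definable

If a class were modally definable it would be closed under surjective bounded morphisms (Goldblatt–Thomason).
The 4-cycle (worlds w0,w1,w2,w3 with w0→w1→w2→w3→w0) is asymmetric. Mapping every world to a single reflexive point • is a surjective bounded morphism, and the reflexive point is not asymmetric (R•• but asymmetry requires ¬R••).
Hence asymmetry is not modally definable.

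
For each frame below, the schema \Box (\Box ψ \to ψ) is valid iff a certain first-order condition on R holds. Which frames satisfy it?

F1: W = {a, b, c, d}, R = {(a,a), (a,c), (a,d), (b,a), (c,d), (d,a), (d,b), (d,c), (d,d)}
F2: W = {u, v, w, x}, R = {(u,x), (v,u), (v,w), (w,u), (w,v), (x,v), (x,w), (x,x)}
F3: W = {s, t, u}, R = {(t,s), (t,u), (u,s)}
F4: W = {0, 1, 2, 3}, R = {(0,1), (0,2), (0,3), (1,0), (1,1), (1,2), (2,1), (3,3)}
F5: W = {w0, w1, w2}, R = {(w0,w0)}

This is the axiom for shift-reflexivity; its first-order frame correspondent is \forall x \forall y (Rxy \to Ryy).
F1: fails — Rdc but not Rcc.
F2: fails — Rxw but not Rww.
F3: fails — Rus but not Rss.
F4: fails — R10 but not R00.
F5: holds.

F5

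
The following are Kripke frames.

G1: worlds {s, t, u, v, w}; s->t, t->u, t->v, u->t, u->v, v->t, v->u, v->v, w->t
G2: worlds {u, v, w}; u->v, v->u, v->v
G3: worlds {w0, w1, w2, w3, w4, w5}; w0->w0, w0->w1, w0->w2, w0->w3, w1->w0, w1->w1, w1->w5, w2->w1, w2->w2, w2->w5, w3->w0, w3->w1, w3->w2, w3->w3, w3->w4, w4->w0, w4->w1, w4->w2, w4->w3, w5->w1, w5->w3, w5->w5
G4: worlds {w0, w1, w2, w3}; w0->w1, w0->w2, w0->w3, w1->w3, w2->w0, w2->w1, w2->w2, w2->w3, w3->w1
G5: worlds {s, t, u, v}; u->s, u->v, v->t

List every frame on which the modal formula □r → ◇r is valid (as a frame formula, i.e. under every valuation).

G1, G3, G4

The schema corresponds to seriality: ∀x ∃y Rxy.
G1: satisfies the condition.
G2: fails — world w has no successor.
G3: satisfies the condition.
G4: satisfies the condition.
G5: fails — world s has no successor.
Valid on: G1, G3, G4.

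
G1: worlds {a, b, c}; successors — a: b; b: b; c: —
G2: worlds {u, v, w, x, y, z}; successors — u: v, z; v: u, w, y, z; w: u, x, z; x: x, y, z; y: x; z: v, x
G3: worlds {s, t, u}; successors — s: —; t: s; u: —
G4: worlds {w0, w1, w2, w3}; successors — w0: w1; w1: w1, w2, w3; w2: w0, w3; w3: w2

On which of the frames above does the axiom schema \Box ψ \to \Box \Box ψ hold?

G1, G3

Frame correspondent (Sahlqvist): \forall x \forall y \forall z (Rxy \wedge Ryz \to Rxz) — i.e. transitivity.
G1: ✓.
G2: fails — Ruv and Rvw but not Ruw.
G3: ✓.
G4: fails — Rw1w2 and Rw2w0 but not Rw1w0.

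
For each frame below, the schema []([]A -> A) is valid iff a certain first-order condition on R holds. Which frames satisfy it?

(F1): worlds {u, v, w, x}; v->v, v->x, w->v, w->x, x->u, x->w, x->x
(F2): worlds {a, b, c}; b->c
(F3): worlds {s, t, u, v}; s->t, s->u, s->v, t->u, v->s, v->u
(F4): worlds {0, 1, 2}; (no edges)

(F4)

Frame correspondent (Sahlqvist): forall x forall y (Rxy -> Ryy) — i.e. shift-reflexivity.
(F1): fails — Rxw but not Rww.
(F2): fails — Rbc but not Rcc.
(F3): fails — Rvu but not Ruu.
(F4): condition met.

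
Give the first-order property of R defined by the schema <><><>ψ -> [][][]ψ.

forall x forall y forall z ((x R^3 y & x R^3 z) -> exists w (y = w & z = w))

This is a Sahlqvist (Geach-type) schema ◇^3□^0ψ → □^3◇^0ψ.
First-order correspondent: forall x forall y forall z ((x R^3 y & x R^3 z) -> exists w (y = w & z = w)).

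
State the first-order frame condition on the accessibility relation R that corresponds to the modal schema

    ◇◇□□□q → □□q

This is a Sahlqvist (Geach-type) schema ◇^2□^3q → □^2◇^0q.
Minimal-valuation argument: fix x; take any y with xR^2y and any z with xR^2z. Set V(q) to the set of worlds R-reachable from y in exactly 3 steps. Then □^3q holds at y, so the antecedent holds at x; validity forces ◇^0q at z, giving a w with zR^0w and yR^3w.
First-order correspondent: ∀x ∀y ∀z ((xR²y ∧ xR²z) → ∃w (yR³w ∧ z = w)).

∀x ∀y ∀z ((xR²y ∧ xR²z) → ∃w (yR³w ∧ z = w))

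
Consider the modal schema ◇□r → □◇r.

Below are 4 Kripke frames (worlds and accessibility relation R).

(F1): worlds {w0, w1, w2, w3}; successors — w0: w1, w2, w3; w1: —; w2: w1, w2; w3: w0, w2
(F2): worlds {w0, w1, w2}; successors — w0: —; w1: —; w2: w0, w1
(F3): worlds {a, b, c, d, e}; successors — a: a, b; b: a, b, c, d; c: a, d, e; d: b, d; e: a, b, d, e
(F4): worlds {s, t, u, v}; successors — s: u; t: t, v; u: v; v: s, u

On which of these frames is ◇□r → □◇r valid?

Frame correspondent (Sahlqvist): ∀x ∀y ∀z (Rxy ∧ Rxz → ∃w (Ryw ∧ Rzw)) — i.e. convergence.
(F1): fails — Rw0w1 and Rw0w1 but w1 and w1 have no common successor.
(F2): fails — Rw2w0 and Rw2w0 but w0 and w0 have no common successor.
(F3): holds.
(F4): fails — Rtv and Rtt but v and t have no common successor.
Valid on: (F3).

(F3)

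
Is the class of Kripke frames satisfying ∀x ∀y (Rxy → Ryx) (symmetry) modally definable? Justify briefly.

Definable; q → □◇q defines it

The condition is symmetry. A defining modal formula is q → □◇q.
Suppose q→□◇q is valid. Take Rxy and set V(q)={x}. Then q at x, so □◇q at x, so ◇q at y, so some z with Ryz has q; z=x, i.e. Ryx.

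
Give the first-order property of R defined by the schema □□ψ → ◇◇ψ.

∀x ∃w (xR²w ∧ xR²w)

This is a Sahlqvist (Geach-type) schema ◇^0□^2ψ → □^0◇^2ψ.
Minimal-valuation argument: fix x; take any y with xR^0y and any z with xR^0z. Set V(ψ) to the set of worlds R-reachable from y in exactly 2 steps. Then □^2ψ holds at y, so the antecedent holds at x; validity forces ◇^2ψ at z, giving a w with zR^2w and yR^2w.
First-order correspondent: ∀x ∃w (xR²w ∧ xR²w).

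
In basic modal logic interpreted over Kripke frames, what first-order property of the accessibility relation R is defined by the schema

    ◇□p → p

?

This schema is equivalent to the B axiom p → □◇p.
It corresponds to symmetry: ∀x ∀y (Rxy → Ryx).

symmetry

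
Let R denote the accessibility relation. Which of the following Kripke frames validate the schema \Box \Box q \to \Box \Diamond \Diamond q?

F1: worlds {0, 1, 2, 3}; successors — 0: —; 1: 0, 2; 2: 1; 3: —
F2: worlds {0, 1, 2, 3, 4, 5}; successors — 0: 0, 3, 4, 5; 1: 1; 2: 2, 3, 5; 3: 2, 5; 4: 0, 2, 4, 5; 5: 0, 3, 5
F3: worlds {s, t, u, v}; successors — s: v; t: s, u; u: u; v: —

The schema corresponds to a generalized confluence (Geach) condition: \forall x \forall z (xRz \to \exists w (x R^2 w \wedge z R^2 w)).
F1: fails — 1R0 but no w with 1R²w and 0R²w.
F2: condition met.
F3: fails — sRv but no w with sR²w and vR²w.
Valid on: F2.

F2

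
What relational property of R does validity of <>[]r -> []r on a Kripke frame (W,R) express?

This is frame-equivalent to ◇r → □◇r (substitute ¬r for r and contrapose).
Suppose ◇r→□◇r is valid. Take Rxy, Rxz and set V(r)={y}. Then ◇r at x, so □◇r at x, so ◇r at z, so some w with Rzw has r; w=y, i.e. Rzy. By symmetry of the argument, Ryz.
Conversely, any frame satisfying forall x forall y forall z (Rxy & Rxz -> Ryz) validates the schema.
Frame condition: forall x forall y forall z (Rxy & Rxz -> Ryz).

The Euclidean property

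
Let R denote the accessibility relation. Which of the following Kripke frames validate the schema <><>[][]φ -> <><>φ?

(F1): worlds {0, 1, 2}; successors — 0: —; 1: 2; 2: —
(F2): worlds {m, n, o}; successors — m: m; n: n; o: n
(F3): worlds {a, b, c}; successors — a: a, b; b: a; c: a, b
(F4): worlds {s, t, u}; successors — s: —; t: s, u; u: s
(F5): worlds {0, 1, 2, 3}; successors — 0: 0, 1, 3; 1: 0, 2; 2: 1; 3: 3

Frame correspondent (Sahlqvist): forall x forall y (x R^2 y -> exists w (y R^2 w & x R^2 w)) — i.e. a generalized confluence (Geach) condition.
(F1): holds.
(F2): holds.
(F3): holds.
(F4): fails — tR²s but no w with sR²w and tR²w.
(F5): holds.
Valid on: (F1), (F2), (F3), (F5).

(F1), (F2), (F3), (F5)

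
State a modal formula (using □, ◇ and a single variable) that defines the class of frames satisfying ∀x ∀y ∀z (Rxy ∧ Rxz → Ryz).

◇ψ → □◇ψ

This is the Euclidean property; the standard corresponding axiom is 5: ◇ψ → □◇ψ.
Suppose ◇ψ→□◇ψ is valid. Take Rxy, Rxz and set V(ψ)={y}. Then ◇ψ at x, so □◇ψ at x, so ◇ψ at z, so some w with Rzw has ψ; w=y, i.e. Rzy. By symmetry of the argument, Ryz.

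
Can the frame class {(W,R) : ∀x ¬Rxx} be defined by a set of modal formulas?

Not definable by any modal formula

Any modally definable frame class is closed under surjective bounded morphisms.
The 2-cycle (worlds s,t with s→t→s) is irreflexive, and the map sending every world to a single reflexive point • is a surjective bounded morphism (forth: every edge maps to (•,•); back: every world has a successor). So any modal formula valid on the 2-cycle is also valid on the reflexive point, which is not irreflexive.
So no modal formula (or set of formulas) defines exactly the irreflexive frames.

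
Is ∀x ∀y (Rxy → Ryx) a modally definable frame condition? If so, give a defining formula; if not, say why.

Definable; p → □◇p defines it

Yes: it is symmetry, defined by the B schema p → □◇p.
Suppose p→□◇p is valid. Take Rxy and set V(p)={x}. Then p at x, so □◇p at x, so ◇p at y, so some z with Ryz has p; z=x, i.e. Ryx.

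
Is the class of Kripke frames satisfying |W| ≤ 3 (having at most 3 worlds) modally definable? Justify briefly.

If a class were modally definable it would be closed under disjoint unions (Goldblatt–Thomason).
Any modal formula valid on each of 4 disjoint one-world frames is valid on their disjoint union (validity is preserved under disjoint unions). Each one-world frame has |W|=1≤3, but the union has |W|=4.
So the class is not modally definable.

Not definable by any modal formula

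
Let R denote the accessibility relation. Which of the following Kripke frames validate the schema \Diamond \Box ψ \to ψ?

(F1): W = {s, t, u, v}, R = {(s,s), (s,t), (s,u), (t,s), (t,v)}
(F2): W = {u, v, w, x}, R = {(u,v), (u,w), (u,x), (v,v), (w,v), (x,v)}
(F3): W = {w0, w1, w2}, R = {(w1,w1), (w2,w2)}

(F3)

Frame correspondent (Sahlqvist): \forall x \forall y (Rxy \to Ryx) — i.e. symmetry.
(F1): fails — Rtv but not Rvt.
(F2): fails — Ruv but not Rvu.
(F3): condition met.
Valid on: (F3).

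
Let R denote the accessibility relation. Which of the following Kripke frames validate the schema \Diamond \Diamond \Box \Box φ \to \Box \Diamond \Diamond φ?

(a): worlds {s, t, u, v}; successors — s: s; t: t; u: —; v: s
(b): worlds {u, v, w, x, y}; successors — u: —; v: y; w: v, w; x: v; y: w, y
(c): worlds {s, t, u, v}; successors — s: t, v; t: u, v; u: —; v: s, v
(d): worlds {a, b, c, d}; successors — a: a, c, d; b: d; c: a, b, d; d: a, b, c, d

(a), (b), (d)

The schema corresponds to a generalized confluence (Geach) condition: \forall x \forall y \forall z ((x R^2 y \wedge xRz) \to \exists w (y R^2 w \wedge z R^2 w)).
(a): ✓.
(b): ✓.
(c): fails — sR²u, sRt but no w with uR²w and tR²w.
(d): ✓.
Valid on: (a), (b), (d).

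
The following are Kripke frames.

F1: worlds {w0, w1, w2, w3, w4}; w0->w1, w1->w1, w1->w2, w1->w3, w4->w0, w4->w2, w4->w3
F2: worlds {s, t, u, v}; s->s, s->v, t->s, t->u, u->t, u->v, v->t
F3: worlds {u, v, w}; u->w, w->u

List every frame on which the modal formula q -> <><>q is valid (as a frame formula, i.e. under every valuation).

none

Frame correspondent (Sahlqvist): forall x exists w (x = w & x R^2 w) — i.e. a generalized confluence (Geach) condition.
F1: fails — at w0 but no w with w0=w and w0R²w.
F2: fails — at v but no w with v=w and vR²w.
F3: fails — at v but no t with v=t and vR²t.
Valid on no frame.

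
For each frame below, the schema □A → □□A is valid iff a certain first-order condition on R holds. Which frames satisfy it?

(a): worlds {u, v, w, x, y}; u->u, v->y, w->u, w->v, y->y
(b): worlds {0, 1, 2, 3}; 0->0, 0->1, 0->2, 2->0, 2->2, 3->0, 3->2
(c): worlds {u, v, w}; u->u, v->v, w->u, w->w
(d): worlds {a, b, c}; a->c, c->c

Frame correspondent (Sahlqvist): ∀x ∀y ∀z (Rxy ∧ Ryz → Rxz) — i.e. transitivity.
(a): fails — Rwv and Rvy but not Rwy.
(b): fails — R20 and R01 but not R21.
(c): ✓.
(d): ✓.

(c), (d)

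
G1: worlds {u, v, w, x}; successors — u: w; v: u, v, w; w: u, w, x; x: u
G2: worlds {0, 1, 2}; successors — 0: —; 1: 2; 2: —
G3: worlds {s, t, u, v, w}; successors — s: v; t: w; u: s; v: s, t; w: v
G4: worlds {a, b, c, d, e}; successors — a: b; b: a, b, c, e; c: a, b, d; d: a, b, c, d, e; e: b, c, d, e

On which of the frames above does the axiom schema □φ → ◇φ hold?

Frame correspondent (Sahlqvist): ∀x ∃y Rxy — i.e. seriality.
G1: satisfies the condition.
G2: fails — world 0 has no successor.
G3: satisfies the condition.
G4: satisfies the condition.

G1, G3, G4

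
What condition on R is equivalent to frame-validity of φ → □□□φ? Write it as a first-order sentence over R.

This is a Sahlqvist (Geach-type) schema ◇^0□^0φ → □^3◇^0φ.
Minimal-valuation argument: fix x; take any y with xR^0y and any z with xR^3z. Set V(φ) to the set of worlds R-reachable from y in exactly 0 steps. Then □^0φ holds at y, so the antecedent holds at x; validity forces ◇^0φ at z, giving a w with zR^0w and yR^0w.
First-order correspondent: ∀x ∀z (xR³z → ∃w (x = w ∧ z = w)).

∀x ∀z (xR³z → ∃w (x = w ∧ z = w))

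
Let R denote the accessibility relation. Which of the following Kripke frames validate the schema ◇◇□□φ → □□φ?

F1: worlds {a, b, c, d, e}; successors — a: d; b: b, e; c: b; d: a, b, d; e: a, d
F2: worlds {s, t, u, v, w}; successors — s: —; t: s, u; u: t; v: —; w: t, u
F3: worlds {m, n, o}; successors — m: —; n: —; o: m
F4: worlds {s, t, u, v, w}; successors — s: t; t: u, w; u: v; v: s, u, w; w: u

The schema corresponds to a generalized confluence (Geach) condition: ∀x ∀y ∀z ((xR²y ∧ xR²z) → ∃w (yR²w ∧ z = w)).
F1: fails — bR²a, bR²e but no w with aR²w and e=w.
F2: fails — uR²s, uR²s but no w* with sR²w* and s=w*.
F3: satisfies the condition.
F4: fails — sR²w, sR²u but no w* with wR²w* and u=w*.

F3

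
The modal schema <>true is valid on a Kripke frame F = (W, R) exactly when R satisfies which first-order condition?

seriality: forall x exists y Rxy

◇⊤ holds at w iff w has a successor, so frame-validity of ◇⊤ is exactly seriality. Equivalently via □ψ → ◇ψ:
Suppose □ψ→◇ψ is valid. At any x set V(ψ)=W. Then □ψ at x, so ◇ψ at x, so x has a successor.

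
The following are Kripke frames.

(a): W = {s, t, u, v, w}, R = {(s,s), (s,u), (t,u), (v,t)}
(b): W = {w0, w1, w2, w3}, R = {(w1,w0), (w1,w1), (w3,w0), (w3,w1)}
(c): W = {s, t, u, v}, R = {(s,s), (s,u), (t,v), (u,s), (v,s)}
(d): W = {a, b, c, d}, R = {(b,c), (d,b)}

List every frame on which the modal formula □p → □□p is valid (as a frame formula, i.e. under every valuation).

The schema corresponds to transitivity: ∀x ∀y ∀z (Rxy ∧ Ryz → Rxz).
(a): fails — Rvt and Rtu but not Rvu.
(b): condition met.
(c): fails — Rtv and Rvs but not Rts.
(d): fails — Rdb and Rbc but not Rdc.
Valid on: (b).

(b)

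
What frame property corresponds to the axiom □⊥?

□⊥ is valid iff no world has any successor (otherwise □⊥ fails at any world with one).
The converse is a direct semantic check.
Frame condition: ∀x ∀y ¬Rxy.

Emptiness of R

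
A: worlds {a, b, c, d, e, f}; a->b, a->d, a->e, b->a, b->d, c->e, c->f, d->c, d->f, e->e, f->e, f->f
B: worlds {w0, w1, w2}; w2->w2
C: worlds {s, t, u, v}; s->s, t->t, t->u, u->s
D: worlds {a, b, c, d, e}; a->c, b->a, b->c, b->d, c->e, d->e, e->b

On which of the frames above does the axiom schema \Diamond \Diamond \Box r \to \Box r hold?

This is the axiom for a generalized confluence (Geach) condition; its first-order frame correspondent is \forall x \forall y \forall z ((x R^2 y \wedge xRz) \to \exists w (yRw \wedge z = w)).
A: fails — aR²c, aRb but no w with cRw and b=w.
B: satisfies the condition.
C: fails — tR²s, tRt but no w with sRw and t=w.
D: fails — aR²e, aRc but no w with eRw and c=w.

B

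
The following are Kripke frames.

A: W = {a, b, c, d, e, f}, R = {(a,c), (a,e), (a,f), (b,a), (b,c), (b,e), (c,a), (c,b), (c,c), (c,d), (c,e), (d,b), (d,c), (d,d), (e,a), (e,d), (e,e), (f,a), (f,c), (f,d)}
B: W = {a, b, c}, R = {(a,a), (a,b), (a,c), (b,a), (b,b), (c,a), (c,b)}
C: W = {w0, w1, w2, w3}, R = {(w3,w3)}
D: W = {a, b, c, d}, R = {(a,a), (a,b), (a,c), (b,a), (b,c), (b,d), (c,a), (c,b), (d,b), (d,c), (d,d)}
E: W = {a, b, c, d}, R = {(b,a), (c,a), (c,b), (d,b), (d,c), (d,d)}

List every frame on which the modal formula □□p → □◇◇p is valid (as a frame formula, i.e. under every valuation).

This is the axiom for a generalized confluence (Geach) condition; its first-order frame correspondent is ∀x ∀z (xRz → ∃w (xR²w ∧ zR²w)).
A: condition met.
B: condition met.
C: condition met.
D: condition met.
E: fails — bRa but no w with bR²w and aR²w.
Valid on: A, B, C, D.

A, B, C, D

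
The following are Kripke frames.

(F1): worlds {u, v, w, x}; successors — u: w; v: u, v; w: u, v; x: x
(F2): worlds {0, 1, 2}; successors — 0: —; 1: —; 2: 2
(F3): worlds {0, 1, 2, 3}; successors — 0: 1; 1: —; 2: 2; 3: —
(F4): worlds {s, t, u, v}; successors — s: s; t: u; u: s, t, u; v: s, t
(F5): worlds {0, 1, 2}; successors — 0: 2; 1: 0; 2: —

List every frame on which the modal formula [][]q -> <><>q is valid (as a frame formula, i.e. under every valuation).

(F1), (F4)

Frame correspondent (Sahlqvist): forall x exists w (x R^2 w & x R^2 w) — i.e. a generalized confluence (Geach) condition.
(F1): satisfies the condition.
(F2): fails — at 0 but no w with 0R²w and 0R²w.
(F3): fails — at 0 but no w with 0R²w and 0R²w.
(F4): satisfies the condition.
(F5): fails — at 0 but no w with 0R²w and 0R²w.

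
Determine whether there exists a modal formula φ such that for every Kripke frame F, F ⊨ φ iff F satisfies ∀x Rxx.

Definable; □r → r defines it

Yes: it is reflexivity, defined by the T schema □r → r.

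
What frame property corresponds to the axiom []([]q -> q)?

Suppose □(□q→q) is valid. Take Rxy and set V(q)={w : Ryw}. Then at y, □q holds; since □(□q→q) at x, □q→q at y, so q at y, i.e. Ryy.

shift-reflexivity: forall x forall y (Rxy -> Ryy)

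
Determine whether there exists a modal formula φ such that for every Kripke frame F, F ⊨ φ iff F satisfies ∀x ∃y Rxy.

This is a Sahlqvist condition; the D axiom □p → ◇p defines it.
Suppose □p→◇p is valid. At any x set V(p)=W. Then □p at x, so ◇p at x, so x has a successor.

Yes — defined by □p → ◇p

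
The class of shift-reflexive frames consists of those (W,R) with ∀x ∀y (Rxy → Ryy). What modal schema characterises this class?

□(□q → q)

This is shift-reflexivity; the standard corresponding axiom is T□: □(□q → q).
Suppose □(□q→q) is valid. Take Rxy and set V(q)={w : Ryw}. Then at y, □q holds; since □(□q→q) at x, □q→q at y, so q at y, i.e. Ryy.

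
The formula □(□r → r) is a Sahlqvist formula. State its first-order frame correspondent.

Suppose □(□r→r) is valid. Take Rxy and set V(r)={w : Ryw}. Then at y, □r holds; since □(□r→r) at x, □r→r at y, so r at y, i.e. Ryy.

shift-reflexivity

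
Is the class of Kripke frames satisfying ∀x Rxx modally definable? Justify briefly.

Yes — defined by □r → r

The condition is reflexivity. A defining modal formula is □r → r.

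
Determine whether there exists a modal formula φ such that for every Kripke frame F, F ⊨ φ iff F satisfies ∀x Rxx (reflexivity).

The condition is reflexivity. A defining modal formula is □p → p.
Suppose □p→p is valid. At any x set V(p)={w : Rxw}. Then □p holds at x, so p holds at x, i.e. Rxx.

Yes, by □p → p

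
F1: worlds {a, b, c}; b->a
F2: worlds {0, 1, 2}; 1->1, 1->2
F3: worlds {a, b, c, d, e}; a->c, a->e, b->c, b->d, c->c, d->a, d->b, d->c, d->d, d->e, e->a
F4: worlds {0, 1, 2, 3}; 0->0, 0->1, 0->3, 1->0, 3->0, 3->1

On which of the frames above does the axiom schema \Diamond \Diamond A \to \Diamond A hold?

F1, F2

The schema corresponds to a generalized confluence (Geach) condition: \forall x \forall y (x R^2 y \to \exists w (y = w \wedge xRw)).
F1: satisfies the condition.
F2: satisfies the condition.
F3: fails — aR²a but no w with a=w and aRw.
F4: fails — 1R²1 but no w with 1=w and 1Rw.
Valid on: F1, F2.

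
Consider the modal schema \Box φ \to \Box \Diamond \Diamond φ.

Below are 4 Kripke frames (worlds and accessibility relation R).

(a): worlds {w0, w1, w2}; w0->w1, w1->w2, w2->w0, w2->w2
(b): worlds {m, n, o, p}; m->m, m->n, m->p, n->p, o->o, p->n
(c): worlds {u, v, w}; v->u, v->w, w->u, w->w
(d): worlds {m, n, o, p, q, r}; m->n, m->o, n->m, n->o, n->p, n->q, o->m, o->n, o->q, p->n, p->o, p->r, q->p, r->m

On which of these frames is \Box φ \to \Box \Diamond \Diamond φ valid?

(b), (d)

The schema corresponds to a generalized confluence (Geach) condition: \forall x \forall z (xRz \to \exists w (xRw \wedge z R^2 w)).
(a): fails — w0Rw1 but no w with w0Rw and w1R²w.
(b): satisfies the condition.
(c): fails — vRu but no t with vRt and uR²t.
(d): satisfies the condition.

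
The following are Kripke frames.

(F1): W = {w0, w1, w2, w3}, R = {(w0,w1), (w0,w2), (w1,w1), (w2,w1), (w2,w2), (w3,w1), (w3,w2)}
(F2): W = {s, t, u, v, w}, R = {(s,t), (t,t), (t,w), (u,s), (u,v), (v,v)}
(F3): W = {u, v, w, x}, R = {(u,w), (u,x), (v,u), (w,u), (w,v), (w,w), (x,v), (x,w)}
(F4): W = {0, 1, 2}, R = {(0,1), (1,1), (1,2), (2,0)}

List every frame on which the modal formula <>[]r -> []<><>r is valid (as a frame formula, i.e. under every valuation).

The schema corresponds to a generalized confluence (Geach) condition: forall x forall y forall z ((xRy & xRz) -> exists w (yRw & z R^2 w)).
(F1): holds.
(F2): fails — tRt, tRw but no w* with tRw* and wR²w*.
(F3): fails — wRv, wRv but no t with vRt and vR²t.
(F4): fails — 1R2, 1R2 but no w with 2Rw and 2R²w.

(F1)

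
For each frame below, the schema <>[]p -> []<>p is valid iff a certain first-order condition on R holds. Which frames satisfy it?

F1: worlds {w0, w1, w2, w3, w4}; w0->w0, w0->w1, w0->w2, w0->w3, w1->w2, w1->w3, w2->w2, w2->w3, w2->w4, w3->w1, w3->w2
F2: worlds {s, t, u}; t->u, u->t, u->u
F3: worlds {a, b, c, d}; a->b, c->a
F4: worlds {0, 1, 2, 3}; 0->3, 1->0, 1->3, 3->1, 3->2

F2

This is the axiom for convergence; its first-order frame correspondent is forall x forall y forall z (Rxy & Rxz -> exists w (Ryw & Rzw)).
F1: fails — Rw2w4 and Rw2w4 but w4 and w4 have no common successor.
F2: condition met.
F3: fails — Rab and Rab but b and b have no common successor.
F4: fails — R10 and R13 but 0 and 3 have no common successor.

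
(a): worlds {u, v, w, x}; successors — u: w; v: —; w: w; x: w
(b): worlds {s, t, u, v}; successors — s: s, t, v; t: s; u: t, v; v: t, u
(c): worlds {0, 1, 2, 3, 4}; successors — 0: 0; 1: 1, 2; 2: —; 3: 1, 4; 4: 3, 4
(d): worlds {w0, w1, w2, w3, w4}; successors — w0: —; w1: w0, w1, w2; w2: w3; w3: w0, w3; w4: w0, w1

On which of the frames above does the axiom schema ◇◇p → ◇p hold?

This is the axiom for transitivity; its first-order frame correspondent is ∀x ∀y ∀z (Rxy ∧ Ryz → Rxz).
(a): holds.
(b): fails — Ruv and Rvu but not Ruu.
(c): fails — R34 and R43 but not R33.
(d): fails — Rw1w2 and Rw2w3 but not Rw1w3.

(a)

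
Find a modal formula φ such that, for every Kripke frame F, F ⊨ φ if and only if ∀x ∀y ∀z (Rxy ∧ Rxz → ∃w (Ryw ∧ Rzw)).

The condition is convergence. The .2 schema ◇□r → □◇r defines it.
Suppose ◇□r→□◇r is valid. Take Rxy, Rxz and set V(r)={w : Ryw}. Then □r at y so ◇□r at x, so □◇r at x, so ◇r at z, giving w with Rzw and Ryw.

◇□r → □◇r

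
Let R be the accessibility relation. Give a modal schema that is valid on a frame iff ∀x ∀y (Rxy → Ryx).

This is symmetry; the standard corresponding axiom is B: r → □◇r.
Suppose r→□◇r is valid. Take Rxy and set V(r)={x}. Then r at x, so □◇r at x, so ◇r at y, so some z with Ryz has r; z=x, i.e. Ryx.

r → □◇r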